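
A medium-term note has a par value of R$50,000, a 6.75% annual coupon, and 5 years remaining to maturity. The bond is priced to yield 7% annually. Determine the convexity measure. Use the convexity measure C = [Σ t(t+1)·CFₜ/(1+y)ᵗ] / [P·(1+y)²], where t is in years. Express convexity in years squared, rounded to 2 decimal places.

With y = 0.07:
  t   CF        PV=CF/(1+0.07)^t    t·PV        t(t+1)·PV
  1     3,375.00     3,154.2056     3,154.2056       6,308.4112
  2     3,375.00     2,947.8557     5,895.7114      17,687.1342
  3     3,375.00     2,755.0053     8,265.0160      33,060.0640
  4     3,375.00     2,574.7713    10,299.0854      51,495.4268
  5    53,375.00    38,055.6373   190,278.1866   1,141,669.1199
  Σ                 49,487.4753   217,892.2050   1,250,220.1562
P = 49,487.4753.
Convexity = Σ t(t+1)·PV / [P·(1+y)²] = 1,250,220.1562 / (49,487.4753 × 1.144900) = 22.06600.

22.07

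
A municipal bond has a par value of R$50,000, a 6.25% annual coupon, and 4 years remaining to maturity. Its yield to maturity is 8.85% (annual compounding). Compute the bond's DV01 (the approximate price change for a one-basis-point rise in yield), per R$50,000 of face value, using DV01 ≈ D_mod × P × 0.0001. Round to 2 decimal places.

R$15.32

Periodic yield y = 0.0885.
  t   CF        PV=CF/(1+0.0885)^t    t·PV
  1     3,125.00     2,870.9233     2,870.9233
  2     3,125.00     2,637.5042     5,275.0083
  3     3,125.00     2,423.0631     7,269.1893
  4    53,125.00    37,842.9697   151,371.8786
  Σ                 45,774.4602   166,786.9995
P = 45,774.4602; D_Mac = 3.64367 yrs; D_mod = 3.34742 yrs.
DV01 ≈ 3.34742 × 45,774.4602 × 0.0001 = 15.322646.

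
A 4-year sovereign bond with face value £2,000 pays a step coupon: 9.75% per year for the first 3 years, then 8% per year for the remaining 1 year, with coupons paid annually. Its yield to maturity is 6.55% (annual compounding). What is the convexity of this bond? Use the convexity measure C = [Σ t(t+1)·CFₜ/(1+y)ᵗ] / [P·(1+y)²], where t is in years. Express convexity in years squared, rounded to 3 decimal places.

14.808

With y = 0.0655:
  t   CF        PV=CF/(1+0.0655)^t    t·PV        t(t+1)·PV
  1       195.00       183.0127       183.0127         366.0253
  2       195.00       171.7622       343.5245       1,030.5735
  3       195.00       161.2034       483.6103       1,934.4410
  4     2,160.00     1,675.8685     6,703.4740      33,517.3698
  Σ                  2,191.8468     7,713.6214      36,848.4096
P = 2,191.8468.
Convexity = Σ t(t+1)·PV / [P·(1+y)²] = 36,848.4096 / (2,191.8468 × 1.135290) = 14.80818.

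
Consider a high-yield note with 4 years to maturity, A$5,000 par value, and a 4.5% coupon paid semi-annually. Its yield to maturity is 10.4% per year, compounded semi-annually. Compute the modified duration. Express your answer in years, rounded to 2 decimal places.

Periodic yield y = 0.052. First find Macaulay duration:
  t   CF        PV=CF/(1+0.052)^t    t·PV
  1       112.50       106.9392       106.9392
  2       112.50       101.6532       203.3064
  3       112.50        96.6285       289.8855
  4       112.50        91.8522       367.4088
  5       112.50        87.3120       436.5599
  6       112.50        82.9962       497.9771
  7       112.50        78.8937       552.2559
  8     5,112.50     3,408.0613    27,264.4907
  Σ                  4,054.3363    29,718.8235
P = 4,054.3363; Macaulay duration = 29,718.8235 / 4,054.3363 = 7.33013 half-year periods = 3.66507 years.
Modified duration = D_Mac / (1 + y) = 3.66507 / 1.052 = 3.48390 years.

3.48 years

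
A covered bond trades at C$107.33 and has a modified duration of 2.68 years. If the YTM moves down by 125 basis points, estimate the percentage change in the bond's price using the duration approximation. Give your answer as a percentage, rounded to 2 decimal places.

Duration approximation: ΔP/P ≈ -D_mod · Δy = -2.68 × (-0.0125) = +0.033500.
As a percentage: +3.3500%.

+3.35%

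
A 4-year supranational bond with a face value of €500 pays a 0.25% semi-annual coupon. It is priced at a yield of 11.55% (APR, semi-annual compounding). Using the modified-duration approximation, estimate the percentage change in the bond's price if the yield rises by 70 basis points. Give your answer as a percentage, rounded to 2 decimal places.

-2.63%

Periodic yield y = 0.05775. Modified duration first:
  t   CF        PV=CF/(1+0.05775)^t    t·PV
  1        0.625         0.5909         0.5909
  2        0.625         0.5586         1.1172
  3        0.625         0.5281         1.5844
  4        0.625         0.4993         1.9971
  5        0.625         0.4720         2.3601
  6        0.625         0.4463         2.6775
  7        0.625         0.4219         2.9532
  8      500.625       319.4834     2,555.8670
  Σ                    323.0004     2,569.1475
P = 323.0004; D_Mac = 7.95401 half-year periods = 3.97700 yrs; D_mod = 3.97700/(1+0.05775) = 3.75987 yrs.
ΔP/P ≈ -D_mod · Δy = -3.75987 × (+0.007) = -0.026319 = -2.6319%.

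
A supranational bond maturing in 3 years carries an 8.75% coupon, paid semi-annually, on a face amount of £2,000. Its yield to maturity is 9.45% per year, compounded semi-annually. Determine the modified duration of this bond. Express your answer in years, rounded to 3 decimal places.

Periodic yield y = 0.04725. First find Macaulay duration:
  t   CF        PV=CF/(1+0.04725)^t    t·PV
  1        87.50        83.5522        83.5522
  2        87.50        79.7824       159.5649
  3        87.50        76.1828       228.5484
  4        87.50        72.7456       290.9823
  5        87.50        69.4634       347.3171
  6     2,087.50     1,582.4291     9,494.5748
  Σ                  1,964.1555    10,604.5397
P = 1,964.1555; Macaulay duration = 10,604.5397 / 1,964.1555 = 5.39903 half-year periods = 2.69952 years.
Modified duration = D_Mac / (1 + y) = 2.69952 / 1.04725 = 2.57772 years.

2.578 years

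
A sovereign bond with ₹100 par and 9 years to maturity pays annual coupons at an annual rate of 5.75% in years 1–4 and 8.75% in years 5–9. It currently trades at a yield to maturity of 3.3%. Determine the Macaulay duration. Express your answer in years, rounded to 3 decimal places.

Periodic yield y = 0.033. Discount each cash flow and weight by its year:
  t   CF        PV=CF/(1+0.033)^t    t·PV
  1         5.75         5.5663         5.5663
  2         5.75         5.3885        10.7770
  3         5.75         5.2164        15.6491
  4         5.75         5.0497        20.1988
  5         8.75         7.4389        37.1943
  6         8.75         7.2012        43.2073
  7         8.75         6.9712        48.7982
  8         8.75         6.7485        53.9878
  9       108.75        81.1945       730.7501
  Σ                    130.7750       966.1289
Price P = Σ PV = 130.7750.
Macaulay duration = Σ(t·PV) / P = 966.1289 / 130.7750 = 7.38772 years.

7.388 years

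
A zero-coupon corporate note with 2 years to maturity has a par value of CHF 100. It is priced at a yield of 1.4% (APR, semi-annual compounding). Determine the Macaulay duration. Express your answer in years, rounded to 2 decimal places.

A zero-coupon bond has a single cash flow at maturity, so its Macaulay duration equals its maturity: 2 years.
(Equivalently: 4 semi-annual periods ÷ 2 = 2 years.)

2.00 years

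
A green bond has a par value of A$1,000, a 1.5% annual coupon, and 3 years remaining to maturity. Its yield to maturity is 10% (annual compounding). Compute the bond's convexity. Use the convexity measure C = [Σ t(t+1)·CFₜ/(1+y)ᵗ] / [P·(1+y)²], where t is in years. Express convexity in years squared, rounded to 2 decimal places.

With y = 0.1:
  t   CF        PV=CF/(1+0.1)^t    t·PV        t(t+1)·PV
  1        15.00        13.6364        13.6364          27.2727
  2        15.00        12.3967        24.7934          74.3802
  3     1,015.00       762.5845     2,287.7536       9,151.0143
  Σ                    788.6176     2,326.1833       9,252.6672
P = 788.6176.
Convexity = Σ t(t+1)·PV / [P·(1+y)²] = 9,252.6672 / (788.6176 × 1.210000) = 9.69650.

9.70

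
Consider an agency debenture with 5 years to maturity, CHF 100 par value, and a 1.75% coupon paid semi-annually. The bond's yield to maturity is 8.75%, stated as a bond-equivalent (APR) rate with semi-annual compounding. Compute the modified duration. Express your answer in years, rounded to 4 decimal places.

4.5659 years

Periodic yield y = 0.04375. First find Macaulay duration:
  t   CF        PV=CF/(1+0.04375)^t    t·PV
  1        0.875         0.8383         0.8383
  2        0.875         0.8032         1.6064
  3        0.875         0.7695         2.3086
  4        0.875         0.7373         2.9490
  5        0.875         0.7064         3.5318
  6        0.875         0.6768         4.0605
  7        0.875         0.6484         4.5387
  8        0.875         0.6212         4.9697
  9        0.875         0.5952         5.3565
  10     100.875        65.7383       657.3833
  Σ                     72.1345       687.5427
P = 72.1345; Macaulay duration = 687.5427 / 72.1345 = 9.53140 half-year periods = 4.76570 years.
Modified duration = D_Mac / (1 + y) = 4.76570 / 1.04375 = 4.56594 years.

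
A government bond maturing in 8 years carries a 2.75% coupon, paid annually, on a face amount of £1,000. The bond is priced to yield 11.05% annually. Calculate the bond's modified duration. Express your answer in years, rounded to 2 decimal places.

6.31 years

Periodic yield y = 0.1105. First find Macaulay duration:
  t   CF        PV=CF/(1+0.1105)^t    t·PV
  1        27.50        24.7636        24.7636
  2        27.50        22.2995        44.5990
  3        27.50        20.0806        60.2418
  4        27.50        18.0825        72.3300
  5        27.50        16.2832        81.4160
  6        27.50        14.6629        87.9777
  7        27.50        13.2039        92.4274
  8     1,027.50       444.2560     3,554.0482
  Σ                    573.6324     4,017.8038
P = 573.6324; Macaulay duration = 4,017.8038 / 573.6324 = 7.00414 years.
Modified duration = D_Mac / (1 + y) = 7.00414 / 1.1105 = 6.30720 years.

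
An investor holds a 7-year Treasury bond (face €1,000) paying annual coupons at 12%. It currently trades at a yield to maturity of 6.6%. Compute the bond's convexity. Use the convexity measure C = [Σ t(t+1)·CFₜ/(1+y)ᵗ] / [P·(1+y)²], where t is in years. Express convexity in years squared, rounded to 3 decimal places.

With y = 0.066:
  t   CF        PV=CF/(1+0.066)^t    t·PV        t(t+1)·PV
  1       120.00       112.5704       112.5704         225.1407
  2       120.00       105.6007       211.2014         633.6043
  3       120.00        99.0626       297.1877       1,188.7510
  4       120.00        92.9292       371.7170       1,858.5850
  5       120.00        87.1757       435.8783       2,615.2697
  6       120.00        81.7783       490.6697       3,434.6881
  7     1,120.00       716.0075     5,012.0527      40,096.4217
  Σ                  1,295.1244     6,931.2772      50,052.4604
P = 1,295.1244.
Convexity = Σ t(t+1)·PV / [P·(1+y)²] = 50,052.4604 / (1,295.1244 × 1.136356) = 34.00945.

34.009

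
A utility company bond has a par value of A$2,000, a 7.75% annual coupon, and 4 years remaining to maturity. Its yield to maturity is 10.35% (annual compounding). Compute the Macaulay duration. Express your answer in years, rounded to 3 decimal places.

Periodic yield y = 0.1035. Discount each cash flow and weight by its year:
  t   CF        PV=CF/(1+0.1035)^t    t·PV
  1       155.00       140.4622       140.4622
  2       155.00       127.2879       254.5757
  3       155.00       115.3492       346.0477
  4     2,155.00     1,453.3089     5,813.2355
  Σ                  1,836.4081     6,554.3211
Price P = Σ PV = 1,836.4081.
Macaulay duration = Σ(t·PV) / P = 6,554.3211 / 1,836.4081 = 3.56910 years.

3.569 years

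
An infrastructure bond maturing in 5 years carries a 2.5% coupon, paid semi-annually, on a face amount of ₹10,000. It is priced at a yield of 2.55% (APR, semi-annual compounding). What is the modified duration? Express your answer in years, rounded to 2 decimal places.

4.67 years

Periodic yield y = 0.01275. First find Macaulay duration:
  t   CF        PV=CF/(1+0.01275)^t    t·PV
  1       125.00       123.4263       123.4263
  2       125.00       121.8724       243.7449
  3       125.00       120.3381       361.0144
  4       125.00       118.8231       475.2925
  5       125.00       117.3272       586.6361
  6       125.00       115.8501       695.1007
  7       125.00       114.3916       800.7414
  8       125.00       112.9515       903.6120
  9       125.00       111.5295     1,003.7655
  10   10,125.00     8,920.1573    89,201.5731
  Σ                  9,976.6673    94,394.9069
P = 9,976.6673; Macaulay duration = 94,394.9069 / 9,976.6673 = 9.46157 half-year periods = 4.73078 years.
Modified duration = D_Mac / (1 + y) = 4.73078 / 1.01275 = 4.67123 years.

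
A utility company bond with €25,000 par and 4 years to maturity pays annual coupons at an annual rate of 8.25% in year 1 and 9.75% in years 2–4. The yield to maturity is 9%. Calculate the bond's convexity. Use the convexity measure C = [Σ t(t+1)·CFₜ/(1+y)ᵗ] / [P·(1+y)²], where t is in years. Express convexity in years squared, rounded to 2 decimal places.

14.24

With y = 0.09:
  t   CF        PV=CF/(1+0.09)^t    t·PV        t(t+1)·PV
  1     2,062.50     1,892.2018     1,892.2018       3,784.4037
  2     2,437.50     2,051.5950     4,103.1900      12,309.5699
  3     2,437.50     1,882.1972     5,646.5917      22,586.3668
  4    27,437.50    19,437.4167    77,749.6669     388,748.3346
  Σ                 25,263.4108    89,391.6504     427,428.6749
P = 25,263.4108.
Convexity = Σ t(t+1)·PV / [P·(1+y)²] = 427,428.6749 / (25,263.4108 × 1.188100) = 14.24028.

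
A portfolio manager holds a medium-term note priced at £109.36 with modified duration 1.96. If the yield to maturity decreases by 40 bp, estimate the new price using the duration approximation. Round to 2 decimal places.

£110.22

Duration approximation: ΔP/P ≈ -D_mod · Δy = -1.96 × (-0.004) = +0.007840.
New price ≈ 109.36 × (1 + 0.007840) = 110.2173824.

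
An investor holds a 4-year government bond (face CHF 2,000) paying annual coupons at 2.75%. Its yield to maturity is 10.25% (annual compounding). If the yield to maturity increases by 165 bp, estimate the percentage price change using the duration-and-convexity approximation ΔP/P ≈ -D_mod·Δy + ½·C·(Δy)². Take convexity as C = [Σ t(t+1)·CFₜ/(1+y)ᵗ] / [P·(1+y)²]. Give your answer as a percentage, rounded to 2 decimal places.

-5.50%

With y = 0.1025:
  t   CF        PV=CF/(1+0.1025)^t    t·PV        t(t+1)·PV
  1        55.00        49.8866        49.8866          99.7732
  2        55.00        45.2486        90.4973         271.4918
  3        55.00        41.0418       123.1255         492.5022
  4     2,055.00     1,390.9049     5,563.6196      27,818.0978
  Σ                  1,527.0820     5,827.1290      28,681.8650
P = 1,527.0820; D_Mac = 3.81586 yrs; D_mod = 3.46110 yrs; C = 15.45211.
Duration effect: -3.46110 × (+0.0165) = -0.057108
Convexity effect: 0.5 × 15.45211 × (0.0165)² = +0.0021034
ΔP/P ≈ -0.057108 + 0.0021034 = -0.055005 = -5.5005%.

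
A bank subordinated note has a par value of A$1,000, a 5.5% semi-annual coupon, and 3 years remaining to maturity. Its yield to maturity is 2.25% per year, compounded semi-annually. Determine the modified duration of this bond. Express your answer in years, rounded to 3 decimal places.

2.785 years

Periodic yield y = 0.01125. First find Macaulay duration:
  t   CF        PV=CF/(1+0.01125)^t    t·PV
  1        27.50        27.1941        27.1941
  2        27.50        26.8915        53.7831
  3        27.50        26.5924        79.7771
  4        27.50        26.2965       105.1861
  5        27.50        26.0040       130.0200
  6     1,027.50       960.7948     5,764.7685
  Σ                  1,093.7733     6,160.7289
P = 1,093.7733; Macaulay duration = 6,160.7289 / 1,093.7733 = 5.63255 half-year periods = 2.81627 years.
Modified duration = D_Mac / (1 + y) = 2.81627 / 1.01125 = 2.78494 years.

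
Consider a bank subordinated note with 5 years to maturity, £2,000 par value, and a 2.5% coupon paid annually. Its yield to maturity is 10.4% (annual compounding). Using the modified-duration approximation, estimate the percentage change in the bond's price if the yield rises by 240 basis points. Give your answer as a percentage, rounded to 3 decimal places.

Periodic yield y = 0.104. Modified duration first:
  t   CF        PV=CF/(1+0.104)^t    t·PV
  1        50.00        45.2899        45.2899
  2        50.00        41.0234        82.0468
  3        50.00        37.1589       111.4767
  4        50.00        33.6584       134.6337
  5     2,050.00     1,249.9956     6,249.9781
  Σ                  1,407.1262     6,623.4252
P = 1,407.1262; D_Mac = 4.70706 yrs; D_mod = 4.70706/(1+0.104) = 4.26364 yrs.
ΔP/P ≈ -D_mod · Δy = -4.26364 × (+0.024) = -0.102327 = -10.2327%.

-10.233%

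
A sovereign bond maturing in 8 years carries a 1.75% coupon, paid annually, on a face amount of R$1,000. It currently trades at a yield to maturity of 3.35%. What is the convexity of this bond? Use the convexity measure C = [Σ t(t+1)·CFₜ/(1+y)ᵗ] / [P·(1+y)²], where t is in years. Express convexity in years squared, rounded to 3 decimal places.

With y = 0.0335:
  t   CF        PV=CF/(1+0.0335)^t    t·PV        t(t+1)·PV
  1        17.50        16.9328        16.9328          33.8655
  2        17.50        16.3839        32.7678          98.3034
  3        17.50        15.8528        47.5585         190.2339
  4        17.50        15.3390        61.3559         306.7793
  5        17.50        14.8418        74.2088         445.2530
  6        17.50        14.3607        86.1641         603.1488
  7        17.50        13.8952        97.2664         778.1310
  8     1,017.50       781.7188     6,253.7506      56,283.7554
  Σ                    889.3249     6,670.0048      58,739.4702
P = 889.3249.
Convexity = Σ t(t+1)·PV / [P·(1+y)²] = 58,739.4702 / (889.3249 × 1.068122) = 61.83703.

61.837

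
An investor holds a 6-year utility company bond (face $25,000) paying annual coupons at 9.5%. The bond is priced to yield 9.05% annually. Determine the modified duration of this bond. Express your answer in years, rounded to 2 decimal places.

Periodic yield y = 0.0905. First find Macaulay duration:
  t   CF        PV=CF/(1+0.0905)^t    t·PV
  1     2,375.00     2,177.9000     2,177.9000
  2     2,375.00     1,997.1573     3,994.3146
  3     2,375.00     1,831.4143     5,494.2429
  4     2,375.00     1,679.4262     6,717.7050
  5     2,375.00     1,540.0516     7,700.2579
  6    27,375.00    16,277.9649    97,667.7896
  Σ                 25,503.9144   123,752.2100
P = 25,503.9144; Macaulay duration = 123,752.2100 / 25,503.9144 = 4.85228 years.
Modified duration = D_Mac / (1 + y) = 4.85228 / 1.0905 = 4.44959 years.

4.45 years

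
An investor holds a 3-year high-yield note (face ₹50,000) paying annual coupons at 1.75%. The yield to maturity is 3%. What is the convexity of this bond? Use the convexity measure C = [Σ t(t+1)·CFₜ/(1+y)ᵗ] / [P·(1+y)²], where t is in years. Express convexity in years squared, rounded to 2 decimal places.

With y = 0.03:
  t   CF        PV=CF/(1+0.03)^t    t·PV        t(t+1)·PV
  1       875.00       849.5146       849.5146       1,699.0291
  2       875.00       824.7714     1,649.5428       4,948.6285
  3    50,875.00    46,557.8319   139,673.4958     558,693.9830
  Σ                 48,232.1179   142,172.5532     565,341.6407
P = 48,232.1179.
Convexity = Σ t(t+1)·PV / [P·(1+y)²] = 565,341.6407 / (48,232.1179 × 1.060900) = 11.04842.

11.05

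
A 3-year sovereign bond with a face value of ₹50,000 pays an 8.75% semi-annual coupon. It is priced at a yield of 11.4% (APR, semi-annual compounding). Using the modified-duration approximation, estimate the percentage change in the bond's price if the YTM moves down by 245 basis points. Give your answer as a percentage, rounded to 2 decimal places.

Periodic yield y = 0.057. Modified duration first:
  t   CF        PV=CF/(1+0.057)^t    t·PV
  1     2,187.50     2,069.5364     2,069.5364
  2     2,187.50     1,957.9342     3,915.8684
  3     2,187.50     1,852.3502     5,557.0506
  4     2,187.50     1,752.4600     7,009.8400
  5     2,187.50     1,657.9565     8,289.7824
  6    52,187.50    37,421.1017   224,526.6101
  Σ                 46,711.3390   251,368.6878
P = 46,711.3390; D_Mac = 5.38132 half-year periods = 2.69066 yrs; D_mod = 2.69066/(1+0.057) = 2.54556 yrs.
ΔP/P ≈ -D_mod · Δy = -2.54556 × (-0.0245) = +0.062366 = +6.2366%.

+6.24%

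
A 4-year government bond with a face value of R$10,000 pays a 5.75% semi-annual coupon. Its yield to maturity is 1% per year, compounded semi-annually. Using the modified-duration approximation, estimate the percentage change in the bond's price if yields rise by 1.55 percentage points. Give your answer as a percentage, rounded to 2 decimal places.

Periodic yield y = 0.005. Modified duration first:
  t   CF        PV=CF/(1+0.005)^t    t·PV
  1       287.50       286.0697       286.0697
  2       287.50       284.6464       569.2928
  3       287.50       283.2303       849.6908
  4       287.50       281.8212     1,127.2846
  5       287.50       280.4191     1,402.0953
  6       287.50       279.0239     1,674.1437
  7       287.50       277.6358     1,943.4504
  8    10,287.50     9,885.1065    79,080.8523
  Σ                 11,857.9528    86,932.8796
P = 11,857.9528; D_Mac = 7.33119 half-year periods = 3.66559 yrs; D_mod = 3.66559/(1+0.005) = 3.64736 yrs.
ΔP/P ≈ -D_mod · Δy = -3.64736 × (+0.0155) = -0.056534 = -5.6534%.

-5.65%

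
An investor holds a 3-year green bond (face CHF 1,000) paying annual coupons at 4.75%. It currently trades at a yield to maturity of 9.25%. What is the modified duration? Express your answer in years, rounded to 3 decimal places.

2.615 years

Periodic yield y = 0.0925. First find Macaulay duration:
  t   CF        PV=CF/(1+0.0925)^t    t·PV
  1        47.50        43.4783        43.4783
  2        47.50        39.7970        79.5941
  3     1,047.50       803.3221     2,409.9662
  Σ                    886.5974     2,533.0385
P = 886.5974; Macaulay duration = 2,533.0385 / 886.5974 = 2.85703 years.
Modified duration = D_Mac / (1 + y) = 2.85703 / 1.0925 = 2.61513 years.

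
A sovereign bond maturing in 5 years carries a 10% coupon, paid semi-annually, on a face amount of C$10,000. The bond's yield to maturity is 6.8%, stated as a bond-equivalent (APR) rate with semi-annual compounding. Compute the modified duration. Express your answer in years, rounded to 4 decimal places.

Periodic yield y = 0.034. First find Macaulay duration:
  t   CF        PV=CF/(1+0.034)^t    t·PV
  1       500.00       483.5590       483.5590
  2       500.00       467.6586       935.3172
  3       500.00       452.2810     1,356.8431
  4       500.00       437.4091     1,749.6365
  5       500.00       423.0262     2,115.1312
  6       500.00       409.1163     2,454.6977
  7       500.00       395.6637     2,769.6461
  8       500.00       382.6535     3,061.2280
  9       500.00       370.0711     3,330.6398
  10   10,500.00     7,515.9505    75,159.5051
  Σ                 11,337.3891    93,416.2038
P = 11,337.3891; Macaulay duration = 93,416.2038 / 11,337.3891 = 8.23966 half-year periods = 4.11983 years.
Modified duration = D_Mac / (1 + y) = 4.11983 / 1.034 = 3.98436 years.

3.9844 years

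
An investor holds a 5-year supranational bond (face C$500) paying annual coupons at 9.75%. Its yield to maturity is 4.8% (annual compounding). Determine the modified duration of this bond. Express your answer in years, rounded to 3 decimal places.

4.073 years

Periodic yield y = 0.048. First find Macaulay duration:
  t   CF        PV=CF/(1+0.048)^t    t·PV
  1        48.75        46.5172        46.5172
  2        48.75        44.3866        88.7732
  3        48.75        42.3536       127.0609
  4        48.75        40.4138       161.6551
  5       548.75       434.0783     2,170.3917
  Σ                    607.7496     2,594.3982
P = 607.7496; Macaulay duration = 2,594.3982 / 607.7496 = 4.26886 years.
Modified duration = D_Mac / (1 + y) = 4.26886 / 1.048 = 4.07334 years.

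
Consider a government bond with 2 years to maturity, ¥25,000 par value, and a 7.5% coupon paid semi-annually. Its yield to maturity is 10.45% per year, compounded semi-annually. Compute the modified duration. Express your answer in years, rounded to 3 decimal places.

Periodic yield y = 0.05225. First find Macaulay duration:
  t   CF        PV=CF/(1+0.05225)^t    t·PV
  1       937.50       890.9480       890.9480
  2       937.50       846.7075     1,693.4150
  3       937.50       804.6638     2,413.9915
  4    25,937.50    21,156.9167    84,627.6668
  Σ                 23,699.2360    89,626.0213
P = 23,699.2360; Macaulay duration = 89,626.0213 / 23,699.2360 = 3.78181 half-year periods = 1.89091 years.
Modified duration = D_Mac / (1 + y) = 1.89091 / 1.05225 = 1.79701 years.

1.797 years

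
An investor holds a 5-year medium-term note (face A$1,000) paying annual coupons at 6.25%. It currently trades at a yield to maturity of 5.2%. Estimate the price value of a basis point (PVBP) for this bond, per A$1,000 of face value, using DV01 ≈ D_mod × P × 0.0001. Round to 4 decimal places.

Periodic yield y = 0.052.
  t   CF        PV=CF/(1+0.052)^t    t·PV
  1        62.50        59.4106        59.4106
  2        62.50        56.4740       112.9480
  3        62.50        53.6825       161.0475
  4        62.50        51.0290       204.1160
  5     1,062.50       824.6131     4,123.0656
  Σ                  1,045.2093     4,660.5878
P = 1,045.2093; D_Mac = 4.45900 yrs; D_mod = 4.23859 yrs.
DV01 ≈ 4.23859 × 1,045.2093 × 0.0001 = 0.443022.

A$0.4430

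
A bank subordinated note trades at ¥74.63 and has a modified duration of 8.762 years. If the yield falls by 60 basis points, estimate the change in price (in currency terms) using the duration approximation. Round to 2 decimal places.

Duration approximation: ΔP/P ≈ -D_mod · Δy = -8.762 × (-0.006) = +0.052572.
ΔP ≈ 74.63 × (+0.052572) = +3.92344836.

+¥3.92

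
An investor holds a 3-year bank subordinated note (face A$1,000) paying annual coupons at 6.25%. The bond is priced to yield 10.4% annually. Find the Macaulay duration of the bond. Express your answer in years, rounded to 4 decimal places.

2.8167 years

Periodic yield y = 0.104. Discount each cash flow and weight by its year:
  t   CF        PV=CF/(1+0.104)^t    t·PV
  1        62.50        56.6123        56.6123
  2        62.50        51.2793       102.5585
  3     1,062.50       789.6265     2,368.8795
  Σ                    897.5181     2,528.0504
Price P = Σ PV = 897.5181.
Macaulay duration = Σ(t·PV) / P = 2,528.0504 / 897.5181 = 2.81671 years.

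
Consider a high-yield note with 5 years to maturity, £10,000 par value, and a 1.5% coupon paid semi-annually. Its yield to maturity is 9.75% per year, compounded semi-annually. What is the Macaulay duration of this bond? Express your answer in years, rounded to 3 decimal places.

Periodic yield y = 0.04875. Discount each cash flow and weight by its period:
  t   CF        PV=CF/(1+0.04875)^t    t·PV
  1        75.00        71.5137        71.5137
  2        75.00        68.1895       136.3789
  3        75.00        65.0198       195.0593
  4        75.00        61.9974       247.9895
  5        75.00        59.1155       295.5775
  6        75.00        56.3676       338.2055
  7        75.00        53.7474       376.2318
  8        75.00        51.2490       409.9921
  9        75.00        48.8668       439.8008
  10   10,075.00     6,259.2935    62,592.9350
  Σ                  6,795.3601    65,103.6842
Price P = Σ PV = 6,795.3601.
Macaulay duration = Σ(t·PV) / P = 65,103.6842 / 6,795.3601 = 9.58061 half-year periods.
In years: 9.58061 / 2 = 4.79030 years.

4.790 years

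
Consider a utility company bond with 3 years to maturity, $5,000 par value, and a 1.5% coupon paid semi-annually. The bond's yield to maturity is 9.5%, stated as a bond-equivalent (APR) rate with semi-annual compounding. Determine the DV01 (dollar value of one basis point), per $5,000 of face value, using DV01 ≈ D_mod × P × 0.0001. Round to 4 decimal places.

$1.1148

Periodic yield y = 0.0475.
  t   CF        PV=CF/(1+0.0475)^t    t·PV
  1        37.50        35.7995        35.7995
  2        37.50        34.1762        68.3523
  3        37.50        32.6264        97.8792
  4        37.50        31.1469       124.5877
  5        37.50        29.7345       148.6727
  6     5,037.50     3,813.2113    22,879.2677
  Σ                  3,976.6948    23,354.5591
P = 3,976.6948; D_Mac = 5.87286 half-year periods = 2.93643 yrs; D_mod = 2.80327 yrs.
DV01 ≈ 2.80327 × 3,976.6948 × 0.0001 = 1.114776.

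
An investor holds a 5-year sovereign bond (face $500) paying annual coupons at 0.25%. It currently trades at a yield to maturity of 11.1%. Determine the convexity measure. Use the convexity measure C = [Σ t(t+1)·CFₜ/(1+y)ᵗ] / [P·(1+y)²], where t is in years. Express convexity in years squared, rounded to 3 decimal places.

24.088

With y = 0.111:
  t   CF        PV=CF/(1+0.111)^t    t·PV        t(t+1)·PV
  1         1.25         1.1251         1.1251           2.2502
  2         1.25         1.0127         2.0254           6.0762
  3         1.25         0.9115         2.7346          10.9383
  4         1.25         0.8205         3.2818          16.4091
  5       501.25       296.1311     1,480.6557       8,883.9345
  Σ                    300.0009     1,489.8226       8,919.6082
P = 300.0009.
Convexity = Σ t(t+1)·PV / [P·(1+y)²] = 8,919.6082 / (300.0009 × 1.234321) = 24.08768.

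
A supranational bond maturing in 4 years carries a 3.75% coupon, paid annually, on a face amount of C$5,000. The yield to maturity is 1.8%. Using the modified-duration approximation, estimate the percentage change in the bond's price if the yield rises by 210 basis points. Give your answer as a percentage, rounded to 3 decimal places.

-7.832%

Periodic yield y = 0.018. Modified duration first:
  t   CF        PV=CF/(1+0.018)^t    t·PV
  1       187.50       184.1847       184.1847
  2       187.50       180.9280       361.8559
  3       187.50       177.7289       533.1866
  4     5,187.50     4,830.2210    19,320.8838
  Σ                  5,373.0625    20,400.1110
P = 5,373.0625; D_Mac = 3.79674 yrs; D_mod = 3.79674/(1+0.018) = 3.72961 yrs.
ΔP/P ≈ -D_mod · Δy = -3.72961 × (+0.021) = -0.078322 = -7.8322%.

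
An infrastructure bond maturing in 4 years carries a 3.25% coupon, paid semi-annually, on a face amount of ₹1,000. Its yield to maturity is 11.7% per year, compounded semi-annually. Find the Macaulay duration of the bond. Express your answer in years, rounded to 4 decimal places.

Periodic yield y = 0.0585. Discount each cash flow and weight by its period:
  t   CF        PV=CF/(1+0.0585)^t    t·PV
  1        16.25        15.3519        15.3519
  2        16.25        14.5035        29.0069
  3        16.25        13.7019        41.1057
  4        16.25        12.9446        51.7786
  5        16.25        12.2292        61.1461
  6        16.25        11.5534        69.3201
  7        16.25        10.9148        76.4039
  8     1,016.25       644.8722     5,158.9777
  Σ                    736.0715     5,503.0909
Price P = Σ PV = 736.0715.
Macaulay duration = Σ(t·PV) / P = 5,503.0909 / 736.0715 = 7.47630 half-year periods.
In years: 7.47630 / 2 = 3.73815 years.

3.7381 years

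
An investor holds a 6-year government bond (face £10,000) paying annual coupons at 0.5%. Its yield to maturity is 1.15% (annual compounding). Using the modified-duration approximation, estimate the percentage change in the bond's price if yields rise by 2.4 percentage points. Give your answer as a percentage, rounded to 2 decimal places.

-14.06%

Periodic yield y = 0.0115. Modified duration first:
  t   CF        PV=CF/(1+0.0115)^t    t·PV
  1        50.00        49.4315        49.4315
  2        50.00        48.8695        97.7391
  3        50.00        48.3139       144.9418
  4        50.00        47.7646       191.0585
  5        50.00        47.2216       236.1079
  6    10,050.00     9,383.6271    56,301.7624
  Σ                  9,625.2283    57,021.0412
P = 9,625.2283; D_Mac = 5.92412 yrs; D_mod = 5.92412/(1+0.0115) = 5.85677 yrs.
ΔP/P ≈ -D_mod · Δy = -5.85677 × (+0.024) = -0.140562 = -14.0562%.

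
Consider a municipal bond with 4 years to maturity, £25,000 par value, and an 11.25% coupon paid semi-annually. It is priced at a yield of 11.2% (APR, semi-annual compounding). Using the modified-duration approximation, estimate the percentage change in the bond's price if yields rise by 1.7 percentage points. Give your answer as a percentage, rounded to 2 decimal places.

Periodic yield y = 0.056. Modified duration first:
  t   CF        PV=CF/(1+0.056)^t    t·PV
  1     1,406.25     1,331.6761     1,331.6761
  2     1,406.25     1,261.0569     2,522.1139
  3     1,406.25     1,194.1827     3,582.5481
  4     1,406.25     1,130.8548     4,523.4194
  5     1,406.25     1,070.8853     5,354.4263
  6     1,406.25     1,014.0959     6,084.5754
  7     1,406.25       960.3181     6,722.2266
  8    26,406.25    17,076.3633   136,610.9061
  Σ                 25,039.4332   166,731.8920
P = 25,039.4332; D_Mac = 6.65877 half-year periods = 3.32939 yrs; D_mod = 3.32939/(1+0.056) = 3.15283 yrs.
ΔP/P ≈ -D_mod · Δy = -3.15283 × (+0.017) = -0.053598 = -5.3598%.

-5.36%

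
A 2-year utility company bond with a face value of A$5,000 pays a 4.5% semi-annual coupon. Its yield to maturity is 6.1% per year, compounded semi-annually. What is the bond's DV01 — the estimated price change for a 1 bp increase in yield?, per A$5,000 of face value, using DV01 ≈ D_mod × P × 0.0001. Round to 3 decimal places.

Periodic yield y = 0.0305.
  t   CF        PV=CF/(1+0.0305)^t    t·PV
  1       112.50       109.1703       109.1703
  2       112.50       105.9392       211.8783
  3       112.50       102.8036       308.4109
  4     5,112.50     4,533.5806    18,134.3222
  Σ                  4,851.4937    18,763.7818
P = 4,851.4937; D_Mac = 3.86763 half-year periods = 1.93381 yrs; D_mod = 1.87658 yrs.
DV01 ≈ 1.87658 × 4,851.4937 × 0.0001 = 0.910421.

A$0.910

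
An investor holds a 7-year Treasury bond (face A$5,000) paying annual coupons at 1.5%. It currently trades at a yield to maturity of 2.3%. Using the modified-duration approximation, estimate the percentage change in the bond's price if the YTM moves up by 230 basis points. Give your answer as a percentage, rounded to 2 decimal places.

-15.04%

Periodic yield y = 0.023. Modified duration first:
  t   CF        PV=CF/(1+0.023)^t    t·PV
  1        75.00        73.3138        73.3138
  2        75.00        71.6655       143.3310
  3        75.00        70.0542       210.1627
  4        75.00        68.4792       273.9168
  5        75.00        66.9396       334.6980
  6        75.00        65.4346       392.6076
  7     5,075.00     4,328.1929    30,297.3505
  Σ                  4,744.0798    31,725.3803
P = 4,744.0798; D_Mac = 6.68736 yrs; D_mod = 6.68736/(1+0.023) = 6.53701 yrs.
ΔP/P ≈ -D_mod · Δy = -6.53701 × (+0.023) = -0.150351 = -15.0351%.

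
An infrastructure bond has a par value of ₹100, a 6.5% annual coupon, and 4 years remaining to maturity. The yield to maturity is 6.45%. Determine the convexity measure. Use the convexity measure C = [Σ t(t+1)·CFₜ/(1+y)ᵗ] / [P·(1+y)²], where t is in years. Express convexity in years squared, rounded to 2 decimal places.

15.59

With y = 0.0645:
  t   CF        PV=CF/(1+0.0645)^t    t·PV        t(t+1)·PV
  1         6.50         6.1062         6.1062          12.2123
  2         6.50         5.7362        11.4723          34.4170
  3         6.50         5.3886        16.1658          64.6633
  4       106.50        82.9406       331.7622       1,658.8111
  Σ                    100.1715       365.5065       1,770.1037
P = 100.1715.
Convexity = Σ t(t+1)·PV / [P·(1+y)²] = 1,770.1037 / (100.1715 × 1.133160) = 15.59421.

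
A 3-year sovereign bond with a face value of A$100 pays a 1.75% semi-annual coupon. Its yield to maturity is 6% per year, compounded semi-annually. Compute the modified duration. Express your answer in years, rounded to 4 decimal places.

Periodic yield y = 0.03. First find Macaulay duration:
  t   CF        PV=CF/(1+0.03)^t    t·PV
  1        0.875         0.8495         0.8495
  2        0.875         0.8248         1.6495
  3        0.875         0.8007         2.4022
  4        0.875         0.7774         3.1097
  5        0.875         0.7548         3.7739
  6      100.875        84.4812       506.8873
  Σ                     88.4885       518.6723
P = 88.4885; Macaulay duration = 518.6723 / 88.4885 = 5.86147 half-year periods = 2.93073 years.
Modified duration = D_Mac / (1 + y) = 2.93073 / 1.03 = 2.84537 years.

2.8454 years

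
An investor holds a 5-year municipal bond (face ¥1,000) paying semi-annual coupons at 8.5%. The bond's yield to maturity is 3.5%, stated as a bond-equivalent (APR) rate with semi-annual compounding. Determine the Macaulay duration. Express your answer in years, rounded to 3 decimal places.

4.268 years

Periodic yield y = 0.0175. Discount each cash flow and weight by its period:
  t   CF        PV=CF/(1+0.0175)^t    t·PV
  1        42.50        41.7690        41.7690
  2        42.50        41.0507        82.1013
  3        42.50        40.3446       121.0339
  4        42.50        39.6507       158.6029
  5        42.50        38.9688       194.8439
  6        42.50        38.2986       229.7913
  7        42.50        37.6399       263.4790
  8        42.50        36.9925       295.9399
  9        42.50        36.3563       327.2063
  10    1,042.50       876.4596     8,764.5956
  Σ                  1,227.5306    10,479.3634
Price P = Σ PV = 1,227.5306.
Macaulay duration = Σ(t·PV) / P = 10,479.3634 / 1,227.5306 = 8.53695 half-year periods.
In years: 8.53695 / 2 = 4.26847 years.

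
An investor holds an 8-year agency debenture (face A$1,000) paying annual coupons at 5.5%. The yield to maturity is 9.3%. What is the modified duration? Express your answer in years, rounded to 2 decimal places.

5.94 years

Periodic yield y = 0.093. First find Macaulay duration:
  t   CF        PV=CF/(1+0.093)^t    t·PV
  1        55.00        50.3202        50.3202
  2        55.00        46.0386        92.0773
  3        55.00        42.1213       126.3640
  4        55.00        38.5374       154.1495
  5        55.00        35.2583       176.2917
  6        55.00        32.2583       193.5499
  7        55.00        29.5136       206.5949
  8     1,055.00       517.9540     4,143.6317
  Σ                    792.0017     5,142.9792
P = 792.0017; Macaulay duration = 5,142.9792 / 792.0017 = 6.49365 years.
Modified duration = D_Mac / (1 + y) = 6.49365 / 1.093 = 5.94112 years.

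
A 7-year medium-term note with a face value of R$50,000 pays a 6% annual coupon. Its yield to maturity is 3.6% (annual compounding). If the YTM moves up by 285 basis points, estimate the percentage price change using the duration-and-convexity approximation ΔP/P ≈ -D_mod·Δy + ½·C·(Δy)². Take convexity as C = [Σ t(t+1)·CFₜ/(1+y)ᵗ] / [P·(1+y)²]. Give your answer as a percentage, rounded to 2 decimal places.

With y = 0.036:
  t   CF        PV=CF/(1+0.036)^t    t·PV        t(t+1)·PV
  1     3,000.00     2,895.7529     2,895.7529       5,791.5058
  2     3,000.00     2,795.1283     5,590.2566      16,770.7697
  3     3,000.00     2,698.0003     8,094.0008      32,376.0032
  4     3,000.00     2,604.2474    10,416.9895      52,084.9473
  5     3,000.00     2,513.7523    12,568.7614      75,412.5684
  6     3,000.00     2,426.4018    14,558.4109     101,908.8763
  7    53,000.00    41,376.8649   289,638.0546   2,317,104.4365
  Σ                 57,310.1478   343,762.2266   2,601,449.1071
P = 57,310.1478; D_Mac = 5.99828 yrs; D_mod = 5.78984 yrs; C = 42.29259.
Duration effect: -5.78984 × (+0.0285) = -0.165011
Convexity effect: 0.5 × 42.29259 × (0.0285)² = +0.0171761
ΔP/P ≈ -0.165011 + 0.0171761 = -0.147834 = -14.7834%.

-14.78%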